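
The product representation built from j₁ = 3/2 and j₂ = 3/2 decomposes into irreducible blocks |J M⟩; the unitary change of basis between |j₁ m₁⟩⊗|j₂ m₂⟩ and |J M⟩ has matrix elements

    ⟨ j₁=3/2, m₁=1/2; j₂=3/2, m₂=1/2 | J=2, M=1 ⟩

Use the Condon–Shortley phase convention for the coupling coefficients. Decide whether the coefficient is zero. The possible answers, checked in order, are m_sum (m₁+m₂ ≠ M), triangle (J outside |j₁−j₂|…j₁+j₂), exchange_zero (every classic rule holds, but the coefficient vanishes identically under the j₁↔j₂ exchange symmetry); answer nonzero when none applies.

m-sum: m₁+m₂ = 1/2+1/2 = 1, M = 1  ✓
triangle: |j₁−j₂| = 0 ≤ J = 2 ≤ j₁+j₂ = 3  ✓
exchange: j₁=j₂ and m₁=m₂, and (−1)^(j₁+j₂−J) = (−1)^1 = −1 forces ⟨j₁m₁;j₂m₂|JM⟩ = −⟨j₂m₂;j₁m₁|JM⟩ = −⟨j₁m₁;j₂m₂|JM⟩ ⇒ the coefficient vanishes identically
Racah sum check: Σ_k collapses to 0 ⇒ CG = 0

exchange_zero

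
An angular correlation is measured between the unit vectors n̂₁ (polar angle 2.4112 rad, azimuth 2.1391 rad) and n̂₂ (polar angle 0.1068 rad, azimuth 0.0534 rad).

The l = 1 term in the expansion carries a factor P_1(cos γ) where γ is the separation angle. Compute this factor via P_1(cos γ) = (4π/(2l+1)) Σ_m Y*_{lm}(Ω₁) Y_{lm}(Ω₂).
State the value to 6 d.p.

Expand P_1 via completeness: Σ_{m} conj(Y_{1,m}) at Ω₁ times Y_{1,m} at Ω₂ —
  m=-1: (-0.124056, 0.194269) × (0.036776, -0.001966) = (-0.004180, 0.007388)  (running Σ = (-0.004180, 0.007388))
  m=0: (-0.363966, -0.000000) × (0.485819, 0.000000) = (-0.176822, -0.000000)  (running Σ = (-0.181002, 0.007388))
  m=1: (0.124056, 0.194269) × (-0.036776, -0.001966) = (-0.004180, -0.007388)  (running Σ = (-0.185182, 0.000000))
Σ over m = (-0.185182, 0.000000); ×(4π/3) → (-0.775690, 0.000000). Real part: -0.775690

-0.775690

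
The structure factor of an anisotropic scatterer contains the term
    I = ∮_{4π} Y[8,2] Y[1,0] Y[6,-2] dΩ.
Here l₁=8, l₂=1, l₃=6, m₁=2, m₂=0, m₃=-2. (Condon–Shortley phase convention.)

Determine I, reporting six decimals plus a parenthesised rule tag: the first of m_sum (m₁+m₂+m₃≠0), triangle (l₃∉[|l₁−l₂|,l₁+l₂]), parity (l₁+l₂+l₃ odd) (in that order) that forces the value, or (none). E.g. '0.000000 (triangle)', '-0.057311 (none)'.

0.000000 (triangle)

|8−1|≤6≤8+1 violated ⇒ I = 0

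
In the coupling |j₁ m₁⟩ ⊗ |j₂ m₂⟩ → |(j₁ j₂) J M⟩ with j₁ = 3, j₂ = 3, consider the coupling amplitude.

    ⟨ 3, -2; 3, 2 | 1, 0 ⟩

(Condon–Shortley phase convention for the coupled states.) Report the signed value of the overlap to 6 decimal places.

j₁+j₂−J=5  J+j₁−j₂=1  J−j₁+j₂=1  j₁+j₂+J+1=8
(j₁±m₁, j₂±m₂, J±M) = (1,5,5,1,1,1)
P² = 900/7
sum k=4..5:
  [4] +1/24 = 1/24
  [5] −1/120 = -1/120
S = 1/30
C² = P²·S² = 1/7 ; C = +0.377964

+√(1/7) ≈ +0.377964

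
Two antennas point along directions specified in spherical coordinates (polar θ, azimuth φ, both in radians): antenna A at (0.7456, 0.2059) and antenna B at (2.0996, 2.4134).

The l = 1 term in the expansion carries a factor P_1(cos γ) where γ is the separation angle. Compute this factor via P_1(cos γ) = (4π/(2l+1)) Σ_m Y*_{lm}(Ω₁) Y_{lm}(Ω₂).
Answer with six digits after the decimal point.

-0.718903

Addition theorem: P_1(cos γ) = (4π/3) Σ_m Y*_{lm}(Ω₁) Y_{lm}(Ω₂), m = −1…1:
  m=-1: (+0.229437+0.047920i) × (-0.222647-0.198527i) = -0.041570-0.056219i  (running Σ = -0.041570-0.056219i)
  m=0: (+0.358967-0.000000i) × (-0.246500+0.000000i) = -0.088485+0.000000i  (running Σ = -0.130055-0.056219i)
  m=1: (-0.229437+0.047920i) × (+0.222647-0.198527i) = -0.041570+0.056219i  (running Σ = -0.171626+0.000000i)
Total Σ_m = -0.171626+0.000000i. Multiply by 4.188790: -0.718903+0.000000i. P_1(cos γ) = -0.718903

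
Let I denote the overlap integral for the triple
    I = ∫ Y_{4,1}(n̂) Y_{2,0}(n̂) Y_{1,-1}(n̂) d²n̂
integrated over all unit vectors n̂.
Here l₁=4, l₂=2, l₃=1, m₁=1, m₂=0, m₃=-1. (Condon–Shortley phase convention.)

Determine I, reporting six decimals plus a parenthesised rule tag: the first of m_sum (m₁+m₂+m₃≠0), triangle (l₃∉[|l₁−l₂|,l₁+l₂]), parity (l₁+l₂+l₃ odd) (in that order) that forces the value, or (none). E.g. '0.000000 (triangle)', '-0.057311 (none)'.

triangle: need 2≤l₃≤6, have 1; I=0

0.000000 (triangle)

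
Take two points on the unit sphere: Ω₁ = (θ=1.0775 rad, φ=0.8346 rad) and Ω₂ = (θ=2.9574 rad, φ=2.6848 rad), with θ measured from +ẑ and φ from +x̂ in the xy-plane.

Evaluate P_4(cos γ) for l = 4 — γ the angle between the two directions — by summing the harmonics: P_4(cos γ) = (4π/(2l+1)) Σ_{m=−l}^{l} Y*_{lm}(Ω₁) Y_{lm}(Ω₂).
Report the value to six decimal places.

-0.304413

Addition theorem: P_4(cos γ) = (4π/9) Σ_m Y*_{lm}(Ω₁) Y_{lm}(Ω₂), m = −4…4:
  m=-4: Y*=-0.26118 - 0.05208j  Y=-0.00013 + 0.00048j  product 0.00006 - 0.00012j
  m=-3: Y*=-0.32537 + 0.24114j  Y=0.00151 + 0.00741j  product -0.00228 - 0.00205j
  m=-2: Y*=-0.01452 + 0.14711j  Y=0.03952 + 0.05122j  product -0.00811 + 0.00507j
  m=-1: Y*=-0.18951 - 0.20914j  Y=0.28784 + 0.14146j  product -0.02496 - 0.08701j
  m=+0: Y*=-0.20810 + 0.00000j  Y=0.70851 + 0.00000j  product -0.14744 + 0.00000j
  m=+1: Y*=0.18951 - 0.20914j  Y=-0.28784 + 0.14146j  product -0.02496 + 0.08701j
  m=+2: Y*=-0.01452 - 0.14711j  Y=0.03952 - 0.05122j  product -0.00811 - 0.00507j
  m=+3: Y*=0.32537 + 0.24114j  Y=-0.00151 + 0.00741j  product -0.00228 + 0.00205j
  m=+4: Y*=-0.26118 + 0.05208j  Y=-0.00013 - 0.00048j  product 0.00006 + 0.00012j
Accumulated sum -0.21802 - 0.00000j; after 4π/(2l+1) scaling, -0.30441 - 0.00000j ⇒ P_4 = -0.304413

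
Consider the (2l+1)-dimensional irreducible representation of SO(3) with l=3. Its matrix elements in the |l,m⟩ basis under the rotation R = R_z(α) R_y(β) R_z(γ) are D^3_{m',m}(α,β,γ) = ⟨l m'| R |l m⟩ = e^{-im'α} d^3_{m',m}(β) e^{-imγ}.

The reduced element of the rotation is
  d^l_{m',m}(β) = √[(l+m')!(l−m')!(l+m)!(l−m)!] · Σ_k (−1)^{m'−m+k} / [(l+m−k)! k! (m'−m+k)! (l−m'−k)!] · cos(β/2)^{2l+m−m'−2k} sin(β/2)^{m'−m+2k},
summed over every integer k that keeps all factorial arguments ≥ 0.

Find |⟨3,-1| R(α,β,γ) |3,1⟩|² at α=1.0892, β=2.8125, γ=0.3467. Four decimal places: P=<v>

First d^3_{-1,1}(β=2.8125), then the phase factors e^{-i(-1)α} and e^{-i(1)γ}:
Half-angle: c=0.163805, s=0.986493. N=√(2·24·24·2)=48.000000
k: max(0,(1)−(-1))=2 … min(3+(1),3−(-1))=4
  k=2: (−1)^0·48.0000/(8)·0.1638^4·0.9865^2 = +0.004204
  k=3: (−1)^1·48.0000/(6)·0.1638^2·0.9865^4 = -0.203291
  k=4: (−1)^2·48.0000/(48)·0.1638^0·0.9865^6 = +0.921645
d^3_{-1,1}(2.8125) = +0.004204 -0.203291 +0.921645 = +0.722557
|D^3_{-1,1}|² = |d^3_{-1,1}(β)|² = (+0.722557)² = 0.522089 (the z-rotation phases have unit modulus)

P=0.5221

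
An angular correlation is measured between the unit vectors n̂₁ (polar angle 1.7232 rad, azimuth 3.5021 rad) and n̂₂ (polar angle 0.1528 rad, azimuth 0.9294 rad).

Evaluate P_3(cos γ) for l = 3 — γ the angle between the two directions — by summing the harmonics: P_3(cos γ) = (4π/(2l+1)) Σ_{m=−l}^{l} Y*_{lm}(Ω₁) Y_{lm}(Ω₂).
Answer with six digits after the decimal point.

Expand P_3 via completeness: Σ_{m} conj(Y_{3,m}) at Ω₁ times Y_{3,m} at Ω₂ —
  term(m=-3) = (0.000080, 0.000587)   from Y*(Ω₁)=(-0.189349, -0.355615), Y(Ω₂)=(-0.001380, -0.000509)
  term(m=-2) = (-0.001488, 0.003220)   from Y*(Ω₁)=(-0.113854, -0.100063), Y(Ω₂)=(-0.006647, -0.022436)
  term(m=-1) = (0.045494, -0.029089)   from Y*(Ω₁)=(0.264456, 0.099695), Y(Ω₂)=(0.114315, -0.153091)
  term(m=+0) = (0.113574, 0.000000)   from Y*(Ω₁)=(0.163432, -0.000000), Y(Ω₂)=(0.694934, 0.000000)
  term(m=+1) = (0.045494, 0.029089)   from Y*(Ω₁)=(-0.264456, 0.099695), Y(Ω₂)=(-0.114315, -0.153091)
  term(m=+2) = (-0.001488, -0.003220)   from Y*(Ω₁)=(-0.113854, 0.100063), Y(Ω₂)=(-0.006647, 0.022436)
  term(m=+3) = (0.000080, -0.000587)   from Y*(Ω₁)=(0.189349, -0.355615), Y(Ω₂)=(0.001380, -0.000509)
Σ over m = (0.201746, 0.000000); ×(4π/7) → (0.362173, 0.000000). Real part: 0.362173

0.362173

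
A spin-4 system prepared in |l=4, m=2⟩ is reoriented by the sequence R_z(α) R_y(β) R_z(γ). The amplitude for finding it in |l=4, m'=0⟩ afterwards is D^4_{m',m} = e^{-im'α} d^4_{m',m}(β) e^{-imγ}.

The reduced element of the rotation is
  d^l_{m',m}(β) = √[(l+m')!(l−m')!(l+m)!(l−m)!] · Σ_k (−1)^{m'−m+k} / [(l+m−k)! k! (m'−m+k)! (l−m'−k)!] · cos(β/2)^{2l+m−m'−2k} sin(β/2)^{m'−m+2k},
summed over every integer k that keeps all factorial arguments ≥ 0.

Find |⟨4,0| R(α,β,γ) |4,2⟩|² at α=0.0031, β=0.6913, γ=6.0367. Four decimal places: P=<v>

P=0.2569

First d^4_{0,2}(β=0.6913), then the phase factors e^{-i(0)α} and e^{-i(2)γ}:
With c≡cos(β/2)=0.940855 and s≡sin(β/2)=0.338808, N=[24·24·720·2]^{1/2}=910.735966
Admissible k: 2..4 (factorial args all ≥0)
  k=2: (−1)^0·910.7360/(96)·0.9409^6·0.3388^2 = +0.755382
  k=3: (−1)^1·910.7360/(36)·0.9409^4·0.3388^4 = -0.261215
  k=4: (−1)^2·910.7360/(96)·0.9409^2·0.3388^6 = +0.012703
d^4_{0,2}(0.6913) = +0.755382 -0.261215 +0.012703 = +0.506870
|D^4_{0,2}|² = |d^4_{0,2}(β)|² = (+0.506870)² = 0.256917 (the z-rotation phases have unit modulus)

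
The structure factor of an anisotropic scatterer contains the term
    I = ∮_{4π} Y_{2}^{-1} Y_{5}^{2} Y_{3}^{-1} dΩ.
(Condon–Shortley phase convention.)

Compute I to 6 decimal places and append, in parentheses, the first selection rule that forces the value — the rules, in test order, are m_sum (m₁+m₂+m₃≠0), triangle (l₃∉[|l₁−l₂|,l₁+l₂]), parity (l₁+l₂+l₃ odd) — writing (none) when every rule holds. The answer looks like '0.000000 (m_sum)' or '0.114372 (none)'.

Checks pass: Σm=0; 10 even; l₃=3∈[3,7].
(2·2+1)(2·5+1)(2·3+1) = 385
Δ: 4! 0! 6! / 11! → 1/2310
sum: t=2:+1/144 = 1/144
3j²(2 5 3; 0 0 0) = Δ·Π!·Σ² = 10/231  (sign -1)
sum: t=3:−1/288 = -1/288
3j²(2 5 3; -1 2 -1) = Δ·Π!·Σ² = 1/22  (sign -1)
combine: 4πI² = 385·10/231·1/22 = 25/33
take √, sign +1: I = 0.24553200
No selection rule forces the value: the integral is nonzero (none).

0.245532 (none)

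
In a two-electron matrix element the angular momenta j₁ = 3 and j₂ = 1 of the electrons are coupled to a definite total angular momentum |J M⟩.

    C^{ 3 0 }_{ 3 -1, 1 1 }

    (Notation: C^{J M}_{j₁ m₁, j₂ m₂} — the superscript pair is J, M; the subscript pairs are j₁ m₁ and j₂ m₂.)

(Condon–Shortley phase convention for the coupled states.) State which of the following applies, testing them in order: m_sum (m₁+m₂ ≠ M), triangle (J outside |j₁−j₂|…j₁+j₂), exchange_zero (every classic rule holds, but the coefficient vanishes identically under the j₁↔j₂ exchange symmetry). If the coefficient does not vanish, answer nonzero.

nonzero

m-sum: m₁+m₂ = -1+1 = 0, M = 0  ✓
triangle: |j₁−j₂| = 2 ≤ J = 3 ≤ j₁+j₂ = 4  ✓
exchange: j₁≠j₂ or m₁≠m₂ — the exchange symmetry imposes no constraint here
value check: CG = −√(1/2) = -0.707107 ≠ 0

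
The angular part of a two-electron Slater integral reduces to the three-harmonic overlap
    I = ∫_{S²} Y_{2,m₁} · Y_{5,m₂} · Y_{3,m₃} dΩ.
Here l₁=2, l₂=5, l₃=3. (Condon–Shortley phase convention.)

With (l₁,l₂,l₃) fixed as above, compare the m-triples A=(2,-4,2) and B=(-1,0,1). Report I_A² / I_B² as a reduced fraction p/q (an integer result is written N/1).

63/25

Shared (l₁,l₂,l₃)=(2,5,3): N and (l;000)² cancel in I_A²/I_B².
A: Δ = 4!·0!·6!/11! = 1/2310; Racah Σ t=0..0: t=0:+1/2880 = 1/2880; ⇒ 3j(2 5 3; 2 -4 2)² = 3/55, sgn -1
B: Δ = 4!·0!·6!/11! = 1/2310; Racah Σ t=3..3: t=3:−1/288 = -1/288; ⇒ 3j(2 5 3; -1 0 1)² = 5/231, sgn -1
I_A²/I_B² = (3/55)/(5/231) = 63/25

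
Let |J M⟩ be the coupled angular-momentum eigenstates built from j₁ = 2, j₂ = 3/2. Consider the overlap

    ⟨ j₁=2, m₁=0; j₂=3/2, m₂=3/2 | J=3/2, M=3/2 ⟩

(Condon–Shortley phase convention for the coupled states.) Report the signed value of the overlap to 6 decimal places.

+0.447214  (= +√(1/5))

j₁+j₂−J=2  J+j₁−j₂=2  J−j₁+j₂=1  j₁+j₂+J+1=6
(j₁±m₁, j₂±m₂, J±M) = (2,2,3,0,3,0)
P² = 16/5
sum k=2..2:
  [2] +1/4 = 1/4
S = 1/4
C² = P²·S² = 1/5 ; C = +0.447214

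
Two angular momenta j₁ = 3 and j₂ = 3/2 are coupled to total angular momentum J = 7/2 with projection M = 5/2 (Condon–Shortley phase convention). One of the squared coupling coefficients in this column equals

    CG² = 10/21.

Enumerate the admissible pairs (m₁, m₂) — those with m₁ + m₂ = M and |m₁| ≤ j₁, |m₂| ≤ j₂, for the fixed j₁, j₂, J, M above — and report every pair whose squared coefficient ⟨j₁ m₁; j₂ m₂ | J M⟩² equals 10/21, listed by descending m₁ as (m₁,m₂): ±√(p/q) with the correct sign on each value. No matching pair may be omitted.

(1,3/2): −√(10/21)

Admissible pairs with m₁+m₂ = M = 5/2: (1,3/2), (2,1/2), (3,-1/2)
  (m₁,m₂)=(3,-1/2): CG² = 8/21, CG = +√(8/21)
  (m₁,m₂)=(2,1/2): CG² = 1/7, CG = +√(1/7)
  (m₁,m₂)=(1,3/2): CG² = 10/21, CG = −√(10/21)   ← matches the target
Pairs with CG² = 10/21: (1,3/2): −√(10/21)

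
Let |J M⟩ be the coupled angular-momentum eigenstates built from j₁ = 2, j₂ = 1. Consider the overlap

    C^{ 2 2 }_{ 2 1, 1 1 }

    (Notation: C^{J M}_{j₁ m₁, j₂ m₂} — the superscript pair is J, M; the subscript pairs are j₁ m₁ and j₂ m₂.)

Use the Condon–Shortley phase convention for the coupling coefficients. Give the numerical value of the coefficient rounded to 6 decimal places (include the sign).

−√(1/3) ≈ -0.577350

j₁+j₂−J=1  J+j₁−j₂=3  J−j₁+j₂=1  j₁+j₂+J+1=6
(j₁±m₁, j₂±m₂, J±M) = (3,1,2,0,4,0)
P² = 12
sum k=1..1:
  [1] −1/6 = -1/6
S = -1/6
C² = P²·S² = 1/3 ; C = -0.577350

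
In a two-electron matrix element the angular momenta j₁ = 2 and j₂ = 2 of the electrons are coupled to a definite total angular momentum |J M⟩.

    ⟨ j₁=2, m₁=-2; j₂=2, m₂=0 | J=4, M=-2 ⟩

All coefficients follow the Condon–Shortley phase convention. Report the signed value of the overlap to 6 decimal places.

+√(3/14) ≈ +0.462910

j₁+j₂−J=0  J+j₁−j₂=4  J−j₁+j₂=4  j₁+j₂+J+1=9
(j₁±m₁, j₂±m₂, J±M) = (0,4,2,2,2,6)
P² = 13824/7
sum k=0..0:
  [0] +1/96 = 1/96
S = 1/96
C² = P²·S² = 3/14 ; C = +0.462910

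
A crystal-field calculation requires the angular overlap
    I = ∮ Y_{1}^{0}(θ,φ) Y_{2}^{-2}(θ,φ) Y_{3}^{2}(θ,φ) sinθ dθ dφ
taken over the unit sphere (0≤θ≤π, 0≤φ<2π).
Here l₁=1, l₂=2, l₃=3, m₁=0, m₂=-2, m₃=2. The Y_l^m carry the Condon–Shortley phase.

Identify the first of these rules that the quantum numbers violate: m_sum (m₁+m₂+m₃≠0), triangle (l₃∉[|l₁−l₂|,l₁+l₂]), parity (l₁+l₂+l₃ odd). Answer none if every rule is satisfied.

Σmᵢ = 0  ✓
l₃∈[|l₁−l₂|,l₁+l₂]=[1,3], have l₃=3  ✓
Σlᵢ = 6 ⇒ even  ✓

none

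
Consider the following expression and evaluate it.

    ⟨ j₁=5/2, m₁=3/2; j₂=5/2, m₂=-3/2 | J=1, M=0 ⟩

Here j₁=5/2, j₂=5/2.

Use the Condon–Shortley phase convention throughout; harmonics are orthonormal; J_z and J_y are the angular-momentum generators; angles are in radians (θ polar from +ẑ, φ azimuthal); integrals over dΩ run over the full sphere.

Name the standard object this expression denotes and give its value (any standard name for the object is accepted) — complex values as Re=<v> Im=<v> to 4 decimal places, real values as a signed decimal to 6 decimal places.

This is a Clebsch–Gordan (vector-coupling) coefficient.
triangle: 4!*1!*1!/7! = 24/5040
(j±m)!: 4!*1!*1!*4!*1!*1! = 576
prefactor² = (2J+1)*Δ*N² = 288/35
  k=0: +1/(0!*4!*1!*1!*0!*0!) = 1/24
  k=1: −1/(1!*3!*0!*0!*1!*1!) = -1/6
Σ = -1/8  ⇒  CG² = 288/35*(-1/8)² = 9/70
CG = −√(9/70) = -0.358569

Clebsch–Gordan coefficient, −√(9/70) ≈ -0.358569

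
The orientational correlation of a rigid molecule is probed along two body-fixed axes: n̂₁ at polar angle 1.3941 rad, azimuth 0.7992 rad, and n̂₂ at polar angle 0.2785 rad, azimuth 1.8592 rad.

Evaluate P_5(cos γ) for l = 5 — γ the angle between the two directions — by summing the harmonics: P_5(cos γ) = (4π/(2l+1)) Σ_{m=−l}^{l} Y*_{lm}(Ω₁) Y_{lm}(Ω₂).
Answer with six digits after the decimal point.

0.345155

Addition theorem: P_5(cos γ) = (4π/11) Σ_m Y*_{lm}(Ω₁) Y_{lm}(Ω₂), m = −5…5:
  [-5]  conj(Y_{5,-5})(Ω₁) = -0.28178 - 0.32362j ; Y_{5,-5}(Ω₂) = -0.00072 - 0.00009j ; Δ = 0.00017 + 0.00026j
  [-4]  conj(Y_{5,-4})(Ω₁) = -0.24193 - 0.01337j ; Y_{5,-4}(Ω₂) = 0.00327 - 0.00737j ; Δ = -0.00089 + 0.00174j
  [-3]  conj(Y_{5,-3})(Ω₁) = 0.17530 - 0.16136j ; Y_{5,-3}(Ω₂) = 0.04005 + 0.03412j ; Δ = 0.01253 - 0.00048j
  [-2]  conj(Y_{5,-2})(Ω₁) = 0.00723 - 0.26184j ; Y_{5,-2}(Ω₂) = -0.18305 + 0.11909j ; Δ = 0.02986 + 0.04879j
  [-1]  conj(Y_{5,-1})(Ω₁) = 0.12916 + 0.13277j ; Y_{5,-1}(Ω₂) = -0.15035 - 0.50680j ; Δ = 0.04787 - 0.08542j
  [+0]  conj(Y_{5,0})(Ω₁) = 0.26513 + 0.00000j ; Y_{5,0}(Ω₂) = 0.46411 + 0.00000j ; Δ = 0.12305 + 0.00000j
  [+1]  conj(Y_{5,1})(Ω₁) = -0.12916 + 0.13277j ; Y_{5,1}(Ω₂) = 0.15035 - 0.50680j ; Δ = 0.04787 + 0.08542j
  [+2]  conj(Y_{5,2})(Ω₁) = 0.00723 + 0.26184j ; Y_{5,2}(Ω₂) = -0.18305 - 0.11909j ; Δ = 0.02986 - 0.04879j
  [+3]  conj(Y_{5,3})(Ω₁) = -0.17530 - 0.16136j ; Y_{5,3}(Ω₂) = -0.04005 + 0.03412j ; Δ = 0.01253 + 0.00048j
  [+4]  conj(Y_{5,4})(Ω₁) = -0.24193 + 0.01337j ; Y_{5,4}(Ω₂) = 0.00327 + 0.00737j ; Δ = -0.00089 - 0.00174j
  [+5]  conj(Y_{5,5})(Ω₁) = 0.28178 - 0.32362j ; Y_{5,5}(Ω₂) = 0.00072 - 0.00009j ; Δ = 0.00017 - 0.00026j
Total Σ_m = 0.30213 + 0.00000j. Multiply by 1.142397: 0.34516 + 0.00000j. P_5(cos γ) = 0.345155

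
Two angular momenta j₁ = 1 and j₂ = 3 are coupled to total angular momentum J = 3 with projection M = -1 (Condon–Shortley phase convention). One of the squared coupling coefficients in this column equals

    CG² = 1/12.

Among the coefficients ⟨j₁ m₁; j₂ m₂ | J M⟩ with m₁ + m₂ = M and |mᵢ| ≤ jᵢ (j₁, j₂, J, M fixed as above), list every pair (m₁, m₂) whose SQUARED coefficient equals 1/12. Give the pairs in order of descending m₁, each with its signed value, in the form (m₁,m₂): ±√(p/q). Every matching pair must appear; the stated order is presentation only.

Admissible pairs with m₁+m₂ = M = -1: (-1,0), (0,-1), (1,-2)
  (m₁,m₂)=(1,-2): CG² = 5/12, CG = +√(5/12)
  (m₁,m₂)=(0,-1): CG² = 1/12, CG = +√(1/12)   ← matches the target
  (m₁,m₂)=(-1,0): CG² = 1/2, CG = −√(1/2)
Pairs with CG² = 1/12: (0,-1): +√(1/12)

(0,-1): +√(1/12)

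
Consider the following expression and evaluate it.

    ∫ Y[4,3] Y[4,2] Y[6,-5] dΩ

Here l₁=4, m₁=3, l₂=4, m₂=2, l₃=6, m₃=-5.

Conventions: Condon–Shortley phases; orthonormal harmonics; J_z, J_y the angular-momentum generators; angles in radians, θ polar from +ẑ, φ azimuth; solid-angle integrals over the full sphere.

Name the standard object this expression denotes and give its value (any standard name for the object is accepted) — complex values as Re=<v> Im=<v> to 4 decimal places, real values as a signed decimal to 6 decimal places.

Gaunt coefficient, -0.100084

This is a Gaunt coefficient — the integral of a triple product of spherical harmonics over the sphere.
Checks pass: Σm=0; 14 even; l₃=6∈[0,8].
(2·4+1)(2·4+1)(2·6+1) = 1053
Δ: 2! 6! 6! / 15! → 1/1261260
sum: t=0:+1/4608 t=1:−1/1296 t=2:+1/4608 = -7/20736
3j²(4 4 6; 0 0 0) = Δ·Π!·Σ² = 20/1287  (sign -1)
sum: t=0:+1/172800 t=1:−1/86400 = -1/172800
3j²(4 4 6; 3 2 -5) = Δ·Π!·Σ² = 1/130  (sign +1)
combine: 4πI² = 1053·20/1287·1/130 = 18/143
take √, sign -1: I = -0.10008369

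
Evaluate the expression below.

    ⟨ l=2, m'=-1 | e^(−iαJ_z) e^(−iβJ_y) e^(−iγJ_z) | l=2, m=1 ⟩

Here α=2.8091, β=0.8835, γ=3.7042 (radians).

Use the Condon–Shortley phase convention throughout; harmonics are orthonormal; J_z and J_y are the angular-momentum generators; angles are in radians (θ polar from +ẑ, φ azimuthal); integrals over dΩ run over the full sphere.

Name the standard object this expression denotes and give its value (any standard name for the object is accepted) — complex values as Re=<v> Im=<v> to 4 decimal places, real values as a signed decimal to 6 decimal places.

Wigner D-matrix element, Re=0.2594 Im=-0.3236

This is a Wigner D-matrix element — the rotation-matrix element ⟨l m'| R(α,β,γ) |l m⟩ in the angular-momentum basis.
Split into d^2_{-1,1}(β=0.8835) × two z-phases.
With c≡cos(β/2)=0.904005 and s≡sin(β/2)=0.427522, N=[1·6·6·1]^{1/2}=6.000000
Admissible k: 2..3 (factorial args all ≥0)
  k=2: (−1)^0·6.0000/(2)·0.9040^2·0.4275^2 = +0.448105
  k=3: (−1)^1·6.0000/(6)·0.9040^0·0.4275^4 = -0.033407
d^2_{-1,1}(0.8835) = +0.448105 -0.033407 = +0.414698
D = (-0.945232+0.326400i)·(+0.414698)·(-0.845867+0.533393i) = +0.259369-0.323577i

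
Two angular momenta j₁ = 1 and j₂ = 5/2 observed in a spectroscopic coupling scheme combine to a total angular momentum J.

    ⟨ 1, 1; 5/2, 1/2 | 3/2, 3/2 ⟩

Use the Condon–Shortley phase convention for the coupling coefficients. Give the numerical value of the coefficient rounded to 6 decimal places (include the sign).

+√(1/15) ≈ +0.258199

j₁+j₂−J=2  J+j₁−j₂=0  J−j₁+j₂=3  j₁+j₂+J+1=6
(j₁±m₁, j₂±m₂, J±M) = (2,0,3,2,3,0)
P² = 48/5
sum k=0..0:
  [0] +1/12 = 1/12
S = 1/12
C² = P²·S² = 1/15 ; C = +0.258199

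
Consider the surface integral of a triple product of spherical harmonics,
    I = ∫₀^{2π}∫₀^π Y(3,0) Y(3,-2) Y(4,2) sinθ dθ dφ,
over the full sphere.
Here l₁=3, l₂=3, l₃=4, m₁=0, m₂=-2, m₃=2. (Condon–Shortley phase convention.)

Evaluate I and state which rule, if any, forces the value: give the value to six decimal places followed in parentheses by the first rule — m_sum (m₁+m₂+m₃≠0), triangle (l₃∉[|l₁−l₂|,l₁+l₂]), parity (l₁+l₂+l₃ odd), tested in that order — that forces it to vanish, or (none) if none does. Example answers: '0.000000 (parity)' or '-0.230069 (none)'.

-0.044418 (none)

Checks pass: Σm=0; 10 even; l₃=4∈[0,6].
(2·3+1)(2·3+1)(2·4+1) = 441
Δ: 2! 4! 4! / 11! → 1/34650
sum: t=0:+1/72 t=1:−1/16 t=2:+1/72 = -5/144
3j²(3 3 4; 0 0 0) = Δ·Π!·Σ² = 2/77  (sign -1)
sum: t=0:+1/72 t=1:−1/96 = 1/288
3j²(3 3 4; 0 -2 2) = Δ·Π!·Σ² = 1/462  (sign +1)
combine: 4πI² = 441·2/77·1/462 = 3/121
take √, sign -1: I = -0.04441841
No selection rule forces the value: the integral is nonzero (none).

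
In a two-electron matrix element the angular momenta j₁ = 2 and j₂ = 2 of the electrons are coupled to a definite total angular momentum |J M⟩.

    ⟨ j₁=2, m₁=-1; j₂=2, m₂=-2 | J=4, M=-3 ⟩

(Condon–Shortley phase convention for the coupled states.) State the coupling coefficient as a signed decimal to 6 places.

+0.707107

√[9·0!4!4!/9! · 1!3!0!4!1!7!] = √(10368)
  +(−1)^0/∏(0,0,3,0,1,4)! = 1/144  (running 1/144)
⟨..|..⟩ = √(10368)·(1/144) = +0.707107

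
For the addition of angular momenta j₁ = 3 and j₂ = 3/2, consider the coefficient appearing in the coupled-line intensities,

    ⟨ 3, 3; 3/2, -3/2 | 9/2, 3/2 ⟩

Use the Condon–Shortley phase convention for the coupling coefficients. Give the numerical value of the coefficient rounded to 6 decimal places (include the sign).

+√(1/84) = +0.109109

√[10·0!6!3!/10! · 6!0!0!3!6!3!] = √(1555200/7)
  +(−1)^0/∏(0,0,0,0,6,3)! = 1/4320  (running 1/4320)
⟨..|..⟩ = √(1555200/7)·(1/4320) = +0.109109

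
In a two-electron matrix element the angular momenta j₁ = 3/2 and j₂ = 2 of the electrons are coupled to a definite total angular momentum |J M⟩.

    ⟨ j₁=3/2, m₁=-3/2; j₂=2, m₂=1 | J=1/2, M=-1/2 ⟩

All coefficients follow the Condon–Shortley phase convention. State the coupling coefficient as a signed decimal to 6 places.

√[2·3!0!1!/5! · 0!3!3!1!0!1!] = √(18/5)
  +(−1)^3/∏(3,0,0,0,0,1)! = -1/6  (running -1/6)
⟨..|..⟩ = √(18/5)·(-1/6) = -0.316228

−√(1/10) ≈ -0.316228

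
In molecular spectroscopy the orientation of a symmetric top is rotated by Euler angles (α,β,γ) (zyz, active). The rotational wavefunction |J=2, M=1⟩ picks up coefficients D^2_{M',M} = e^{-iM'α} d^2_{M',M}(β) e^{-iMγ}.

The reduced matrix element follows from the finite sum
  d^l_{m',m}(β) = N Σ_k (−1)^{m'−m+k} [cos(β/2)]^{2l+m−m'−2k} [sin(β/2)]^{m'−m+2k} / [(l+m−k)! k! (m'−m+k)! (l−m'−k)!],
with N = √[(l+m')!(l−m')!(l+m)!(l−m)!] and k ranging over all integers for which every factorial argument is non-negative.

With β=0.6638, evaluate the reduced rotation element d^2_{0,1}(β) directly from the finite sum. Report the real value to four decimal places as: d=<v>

d=0.5944

d^2_{0,1}(β=0.6638) via the finite sum:
Half-angle: c=0.945425, s=0.325840. N=√(2·2·6·1)=4.898979
The bounds max(0,m−m')=1 and min(l+m,l−m')=2 give 2 terms
  k=1: (−1)^0·4.8990/(2)·0.9454^3·0.3258^1 = +0.674468
  k=2: (−1)^1·4.8990/(2)·0.9454^1·0.3258^3 = -0.080115
d^2_{0,1}(0.6638) = +0.674468 -0.080115 = +0.594352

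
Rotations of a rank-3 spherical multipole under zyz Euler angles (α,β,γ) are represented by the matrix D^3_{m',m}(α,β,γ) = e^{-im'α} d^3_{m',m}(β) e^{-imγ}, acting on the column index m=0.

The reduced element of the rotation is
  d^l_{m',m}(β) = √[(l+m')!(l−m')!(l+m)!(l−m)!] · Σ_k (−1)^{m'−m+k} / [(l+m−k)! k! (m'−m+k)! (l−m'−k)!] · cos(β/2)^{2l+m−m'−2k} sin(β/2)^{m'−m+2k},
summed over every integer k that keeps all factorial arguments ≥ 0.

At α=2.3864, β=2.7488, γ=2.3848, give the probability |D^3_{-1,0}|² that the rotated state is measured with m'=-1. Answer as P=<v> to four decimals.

First d^3_{-1,0}(β=2.7488), then the phase factors e^{-i(-1)α} and e^{-i(0)γ}:
Half-angle: c=0.195136, s=0.980776. N=√(2·24·6·6)=41.569219
k∈{1,2,3} keeps every argument non-negative
  k=1: (−1)^0·41.5692/(12)·0.1951^5·0.9808^1 = +0.000961
  k=2: (−1)^1·41.5692/(4)·0.1951^3·0.9808^3 = -0.072851
  k=3: (−1)^2·41.5692/(12)·0.1951^1·0.9808^5 = +0.613448
d^3_{-1,0}(2.7488) = +0.000961 -0.072851 +0.613448 = +0.541559
|D^3_{-1,0}|² = |d^3_{-1,0}(β)|² = (+0.541559)² = 0.293286 (the z-rotation phases have unit modulus)

P=0.2933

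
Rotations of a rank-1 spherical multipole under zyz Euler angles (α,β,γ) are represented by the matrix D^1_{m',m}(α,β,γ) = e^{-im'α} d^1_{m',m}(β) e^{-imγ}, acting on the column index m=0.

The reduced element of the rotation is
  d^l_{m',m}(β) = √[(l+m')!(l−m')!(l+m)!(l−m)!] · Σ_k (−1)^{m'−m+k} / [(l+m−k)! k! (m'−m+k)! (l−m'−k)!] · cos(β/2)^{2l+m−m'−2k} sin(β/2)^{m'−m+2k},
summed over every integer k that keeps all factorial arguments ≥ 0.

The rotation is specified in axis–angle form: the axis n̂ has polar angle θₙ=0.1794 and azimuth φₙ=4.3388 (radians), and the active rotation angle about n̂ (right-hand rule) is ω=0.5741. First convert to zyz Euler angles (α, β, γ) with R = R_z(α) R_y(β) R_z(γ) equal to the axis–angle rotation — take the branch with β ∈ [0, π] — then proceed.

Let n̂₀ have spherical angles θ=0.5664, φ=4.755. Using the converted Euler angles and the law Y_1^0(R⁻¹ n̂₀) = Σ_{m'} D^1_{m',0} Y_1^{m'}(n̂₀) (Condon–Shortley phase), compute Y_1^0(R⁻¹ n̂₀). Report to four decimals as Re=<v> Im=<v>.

Axis–angle → zyz. n̂ = (sinθₙcosφₙ, sinθₙsinφₙ, cosθₙ) = (-0.065123, -0.166131, +0.983951), ω = 0.5741.
R = I cosω + sinω [n̂]ₓ + (1−cosω) n̂n̂ᵀ gives
  R = [+0.840361, -0.532629, -0.100495; +0.536098, +0.844106, +0.009161; +0.079949, -0.061573, +0.994895]
β = atan2(√(R₁₃²+R₂₃²), R₃₃) = 0.101084; α = atan2(R₂₃, R₁₃) mod 2π = 3.050690; γ = atan2(R₃₂, −R₃₁) mod 2π = 3.797868
Need the full column D^1_{m',0} for m'=−1..1 at α=3.0507, β=0.1011, γ=3.7979.
cos(β/2)=0.998723, sin(β/2)=0.050520
d^1_{-1,0}: single k=1 term ⇒ +0.071355;  D = -0.071061+0.006477i
d^1_{0,0}: k∈[0..1] ⇒ +0.997448 -0.002552 = +0.994895;  D = +0.994895+0.000000i
d^1_{1,0}: single k=0 term ⇒ -0.071355;  D = +0.071061+0.006477i
Y_1^{m'}(θ=0.5664,φ=4.755) and Σ D·Y over m':
  (-0.0711+0.0065i)·(+0.0079+0.1852i)  (+0.9949+0.0000i)·(+0.4123+0.0000i)  (+0.0711+0.0065i)·(-0.0079+0.1852i)
Y_1^0(R⁻¹ n̂) = +0.406675+0.000000i

Re=0.4067 Im=0.0000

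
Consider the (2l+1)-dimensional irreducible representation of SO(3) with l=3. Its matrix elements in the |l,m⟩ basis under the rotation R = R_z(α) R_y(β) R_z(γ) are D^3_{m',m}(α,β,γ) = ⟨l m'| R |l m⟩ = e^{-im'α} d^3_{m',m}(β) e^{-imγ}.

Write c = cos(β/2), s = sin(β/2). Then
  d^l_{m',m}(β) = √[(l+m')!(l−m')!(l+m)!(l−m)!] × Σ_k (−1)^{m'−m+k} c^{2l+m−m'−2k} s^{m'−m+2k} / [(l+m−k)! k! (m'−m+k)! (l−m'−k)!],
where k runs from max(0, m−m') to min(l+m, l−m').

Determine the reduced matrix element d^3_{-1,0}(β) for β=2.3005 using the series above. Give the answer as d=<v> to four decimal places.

d=0.3944

d^3_{-1,0}(β=2.3005) via the finite sum:
c=cos(2.300500/2)=0.408259, s=sin(2.300500/2)=0.912866; N=√[2·24·6·6]=41.569219
k: max(0,(0)−(-1))=1 … min(3+(0),3−(-1))=3
  k=1: (−1)^0·41.5692/(12)·0.4083^5·0.9129^1 = +0.035866
  k=2: (−1)^1·41.5692/(4)·0.4083^3·0.9129^3 = -0.537949
  k=3: (−1)^2·41.5692/(12)·0.4083^1·0.9129^5 = +0.896524
d^3_{-1,0}(2.3005) = +0.035866 -0.537949 +0.896524 = +0.394441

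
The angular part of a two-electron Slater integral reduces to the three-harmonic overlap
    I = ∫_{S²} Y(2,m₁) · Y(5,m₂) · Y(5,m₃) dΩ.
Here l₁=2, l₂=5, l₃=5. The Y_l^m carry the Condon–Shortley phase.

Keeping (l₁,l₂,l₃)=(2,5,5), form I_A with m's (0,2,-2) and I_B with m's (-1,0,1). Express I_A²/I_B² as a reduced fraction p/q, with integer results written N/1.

36/5

l's match ⇒ only the (l;m) 3-j factors differ between A and B.
A: triangle coeff Δ(2,5,5) = 1/38610; Σ_t [0,2]: t=0:+1/20160 t=1:−1/1440 t=2:+1/2880 = -1/3360; (3j)²=6/715 [(2 5 5; 0 2 -2)], sign=+1
B: triangle coeff Δ(2,5,5) = 1/38610; Σ_t [1,2]: t=1:−1/1152 t=2:+1/1440 = -1/5760; (3j)²=1/858 [(2 5 5; -1 0 1)], sign=-1
I_A²/I_B² = (6/715)/(1/858) = 36/5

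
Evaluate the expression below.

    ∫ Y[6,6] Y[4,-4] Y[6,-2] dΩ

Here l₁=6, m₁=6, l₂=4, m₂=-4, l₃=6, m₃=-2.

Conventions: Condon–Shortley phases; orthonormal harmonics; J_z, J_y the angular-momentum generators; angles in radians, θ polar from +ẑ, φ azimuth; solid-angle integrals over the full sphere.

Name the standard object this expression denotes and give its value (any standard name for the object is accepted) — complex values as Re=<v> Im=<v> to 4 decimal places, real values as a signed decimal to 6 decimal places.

This is a Gaunt coefficient — the integral of a triple product of spherical harmonics over the sphere.
Checks pass: Σm=0; 16 even; l₃=6∈[2,10].
(2·6+1)(2·4+1)(2·6+1) = 1521
Δ: 4! 8! 4! / 17! → 1/15315300
sum: t=0:+1/829440 t=1:−1/25920 t=2:+1/9216 t=3:−1/25920 t=4:+1/829440 = 7/207360
3j²(6 4 6; 0 0 0) = Δ·Π!·Σ² = 28/2431  (sign +1)
sum: t=0:+1/23224320 = 1/23224320
3j²(6 4 6; 6 -4 -2) = Δ·Π!·Σ² = 1/442  (sign +1)
combine: 4πI² = 1521·28/2431·1/442 = 126/3179
take √, sign +1: I = 0.05616103

Gaunt coefficient, +0.056161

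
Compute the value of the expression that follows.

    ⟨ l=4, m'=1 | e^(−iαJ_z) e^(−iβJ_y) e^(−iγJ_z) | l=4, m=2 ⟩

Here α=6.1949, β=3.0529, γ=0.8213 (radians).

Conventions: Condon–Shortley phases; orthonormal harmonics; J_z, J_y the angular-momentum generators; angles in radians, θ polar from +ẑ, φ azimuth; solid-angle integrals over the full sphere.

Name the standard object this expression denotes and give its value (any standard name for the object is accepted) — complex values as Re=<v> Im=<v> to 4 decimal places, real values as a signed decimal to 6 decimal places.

This is a Wigner D-matrix element — the rotation-matrix element ⟨l m'| R(α,β,γ) |l m⟩ in the angular-momentum basis.
D^4_{1,2}(6.1949,3.0529,0.8213) = e^{-i·1·6.1949}·d^4_{1,2}(3.0529)·e^{-i·2·0.8213}. Compute d first:
c=cos(3.052900/2)=0.044332, s=sin(3.052900/2)=0.999017; N=√[120·6·720·2]=1018.233765
k: max(0,(2)−(1))=1 … min(4+(2),4−(1))=3
  k=1: (−1)^0·1018.2338/(240)·0.0443^7·0.9990^1 = +0.000000
  k=2: (−1)^1·1018.2338/(48)·0.0443^5·0.9990^3 = -0.000004
  k=3: (−1)^2·1018.2338/(72)·0.0443^3·0.9990^5 = +0.001226
d^4_{1,2}(3.0529) = +0.000000 -0.000004 +0.001226 = +0.001222
Attach z-rotation phases: D = e^{-i(1)(6.1949)}·(+0.001222)·e^{-i(2)(0.8213)} = +0.000020-0.001222i

Wigner D-matrix element, Re=0.0000 Im=-0.0012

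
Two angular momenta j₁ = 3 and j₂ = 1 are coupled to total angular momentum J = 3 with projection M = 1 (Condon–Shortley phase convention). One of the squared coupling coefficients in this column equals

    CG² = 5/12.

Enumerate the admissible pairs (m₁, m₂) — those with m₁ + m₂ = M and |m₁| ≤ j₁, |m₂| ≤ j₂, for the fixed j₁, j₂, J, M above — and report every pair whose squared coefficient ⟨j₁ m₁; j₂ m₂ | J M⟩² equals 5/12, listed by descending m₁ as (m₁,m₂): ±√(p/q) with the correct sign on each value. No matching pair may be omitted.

(2,-1): +√(5/12)

Admissible pairs with m₁+m₂ = M = 1: (0,1), (1,0), (2,-1)
  (m₁,m₂)=(2,-1): CG² = 5/12, CG = +√(5/12)   ← matches the target
  (m₁,m₂)=(1,0): CG² = 1/12, CG = +√(1/12)
  (m₁,m₂)=(0,1): CG² = 1/2, CG = −√(1/2)
Pairs with CG² = 5/12: (2,-1): +√(5/12)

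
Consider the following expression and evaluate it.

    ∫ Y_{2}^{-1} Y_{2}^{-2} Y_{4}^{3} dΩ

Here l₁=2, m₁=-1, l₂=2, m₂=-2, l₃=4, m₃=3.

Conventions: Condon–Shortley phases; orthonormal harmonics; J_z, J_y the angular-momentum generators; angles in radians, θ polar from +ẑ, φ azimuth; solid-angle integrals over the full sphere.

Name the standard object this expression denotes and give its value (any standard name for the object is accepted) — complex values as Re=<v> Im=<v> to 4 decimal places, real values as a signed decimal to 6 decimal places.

This is a Gaunt coefficient — the integral of a triple product of spherical harmonics over the sphere.
Checks pass: Σm=0; 8 even; l₃=4∈[0,4].
(2·2+1)(2·2+1)(2·4+1) = 225
Δ: 0! 4! 4! / 9! → 1/630
sum: t=0:+1/16 = 1/16
3j²(2 2 4; 0 0 0) = Δ·Π!·Σ² = 2/35  (sign +1)
sum: t=0:+1/144 = 1/144
3j²(2 2 4; -1 -2 3) = Δ·Π!·Σ² = 1/18  (sign -1)
combine: 4πI² = 225·2/35·1/18 = 5/7
take √, sign -1: I = -0.23841361

Gaunt coefficient, -0.238414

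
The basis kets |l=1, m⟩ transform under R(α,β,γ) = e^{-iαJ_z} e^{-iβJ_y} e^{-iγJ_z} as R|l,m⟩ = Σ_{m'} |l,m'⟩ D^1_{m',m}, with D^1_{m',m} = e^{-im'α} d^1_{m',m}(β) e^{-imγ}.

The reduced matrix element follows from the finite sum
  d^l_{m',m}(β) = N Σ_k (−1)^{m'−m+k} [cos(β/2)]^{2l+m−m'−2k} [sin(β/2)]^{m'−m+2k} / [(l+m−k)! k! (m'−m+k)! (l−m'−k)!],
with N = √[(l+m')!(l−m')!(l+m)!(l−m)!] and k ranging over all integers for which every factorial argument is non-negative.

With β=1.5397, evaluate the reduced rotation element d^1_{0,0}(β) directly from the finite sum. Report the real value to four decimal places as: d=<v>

d^1_{0,0}(β=1.5397) via the finite sum:
With c≡cos(β/2)=0.718015 and s≡sin(β/2)=0.696028, N=[1·1·1·1]^{1/2}=1.000000
k∈{0,1} keeps every argument non-negative
  k=0: (−1)^0·1.0000/(1)·0.7180^2·0.6960^0 = +0.515546
  k=1: (−1)^1·1.0000/(1)·0.7180^0·0.6960^2 = -0.484454
d^1_{0,0}(1.5397) = +0.515546 -0.484454 = +0.031091

d=0.0311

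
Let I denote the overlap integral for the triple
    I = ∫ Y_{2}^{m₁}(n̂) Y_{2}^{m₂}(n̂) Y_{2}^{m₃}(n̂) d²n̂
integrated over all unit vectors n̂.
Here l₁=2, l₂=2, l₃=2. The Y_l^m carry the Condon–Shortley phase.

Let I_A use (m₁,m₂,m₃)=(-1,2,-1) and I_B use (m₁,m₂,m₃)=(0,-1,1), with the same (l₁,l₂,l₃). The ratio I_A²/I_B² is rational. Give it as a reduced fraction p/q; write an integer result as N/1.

l's match ⇒ only the (l;m) 3-j factors differ between A and B.
A: triangle coeff Δ(2,2,2) = 1/630; Σ_t [2,2]: t=2:+1/4 = 1/4; (3j)²=3/35 [(2 2 2; -1 2 -1)], sign=-1
B: triangle coeff Δ(2,2,2) = 1/630; Σ_t [0,1]: t=0:+1/4 t=1:−1/2 = -1/4; (3j)²=1/70 [(2 2 2; 0 -1 1)], sign=+1
I_A²/I_B² = (3/35)/(1/70) = 6/1

6/1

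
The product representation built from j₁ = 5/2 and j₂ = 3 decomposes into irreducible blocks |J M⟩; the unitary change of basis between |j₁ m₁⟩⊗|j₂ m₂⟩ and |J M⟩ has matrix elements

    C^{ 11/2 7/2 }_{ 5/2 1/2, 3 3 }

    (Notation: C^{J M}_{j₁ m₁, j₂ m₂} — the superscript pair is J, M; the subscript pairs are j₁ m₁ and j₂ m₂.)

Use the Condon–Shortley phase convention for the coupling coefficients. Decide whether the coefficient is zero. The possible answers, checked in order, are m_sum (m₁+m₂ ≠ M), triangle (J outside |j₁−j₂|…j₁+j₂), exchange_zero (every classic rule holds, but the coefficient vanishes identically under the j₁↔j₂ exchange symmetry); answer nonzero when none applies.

nonzero

m-sum: m₁+m₂ = 1/2+3 = 7/2, M = 7/2  ✓
triangle: |j₁−j₂| = 1/2 ≤ J = 11/2 ≤ j₁+j₂ = 11/2  ✓
exchange: j₁≠j₂ or m₁≠m₂ — the exchange symmetry imposes no constraint here
value check: CG = +√(2/11) = +0.426401 ≠ 0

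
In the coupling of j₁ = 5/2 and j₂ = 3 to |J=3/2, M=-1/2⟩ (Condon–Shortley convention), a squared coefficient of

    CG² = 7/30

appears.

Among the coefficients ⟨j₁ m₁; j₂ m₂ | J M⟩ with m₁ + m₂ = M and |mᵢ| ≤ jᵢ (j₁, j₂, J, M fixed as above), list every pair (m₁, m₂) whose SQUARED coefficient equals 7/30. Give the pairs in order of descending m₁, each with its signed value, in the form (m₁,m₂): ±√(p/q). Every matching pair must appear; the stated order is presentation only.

(-3/2,1): −√(7/30)

Admissible pairs with m₁+m₂ = M = -1/2: (-5/2,2), (-3/2,1), (-1/2,0), (1/2,-1), (3/2,-2), (5/2,-3)
  (m₁,m₂)=(5/2,-3): CG² = 5/14, CG = +√(5/14)
  (m₁,m₂)=(3/2,-2): CG² = 1/21, CG = −√(1/21)
  (m₁,m₂)=(1/2,-1): CG² = 1/105, CG = −√(1/105)
  (m₁,m₂)=(-1/2,0): CG² = 4/35, CG = +√(4/35)
  (m₁,m₂)=(-3/2,1): CG² = 7/30, CG = −√(7/30)   ← matches the target
  (m₁,m₂)=(-5/2,2): CG² = 5/21, CG = +√(5/21)
Pairs with CG² = 7/30: (-3/2,1): −√(7/30)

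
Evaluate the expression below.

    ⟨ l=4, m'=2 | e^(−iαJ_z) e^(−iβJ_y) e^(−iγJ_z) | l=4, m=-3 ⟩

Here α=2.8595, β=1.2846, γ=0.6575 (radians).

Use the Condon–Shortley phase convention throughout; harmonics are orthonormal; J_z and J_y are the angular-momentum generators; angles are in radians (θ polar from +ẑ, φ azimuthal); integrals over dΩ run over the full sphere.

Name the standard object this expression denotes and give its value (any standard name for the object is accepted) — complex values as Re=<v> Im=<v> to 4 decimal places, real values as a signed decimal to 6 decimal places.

Wigner D-matrix element, Re=0.2974 Im=-0.2056

This is a Wigner D-matrix element — the rotation-matrix element ⟨l m'| R(α,β,γ) |l m⟩ in the angular-momentum basis.
Split into d^4_{2,-3}(β=1.2846) × two z-phases.
With c≡cos(β/2)=0.800720 and s≡sin(β/2)=0.599039, N=[720·2·1·5040]^{1/2}=2693.993318
Admissible k: 0..1 (factorial args all ≥0)
  k=0: (−1)^5·2693.9933/(240)·0.8007^3·0.5990^5 = -0.444531
  k=1: (−1)^6·2693.9933/(720)·0.8007^1·0.5990^7 = +0.082933
d^4_{2,-3}(1.2846) = -0.444531 +0.082933 = -0.361597
Phases: e^{-i·(2)·2.8595}=+0.845025+0.534728i, e^{-i·(-3)·0.6575}=-0.390987+0.920396i ⇒ D=+0.297434-0.205635i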